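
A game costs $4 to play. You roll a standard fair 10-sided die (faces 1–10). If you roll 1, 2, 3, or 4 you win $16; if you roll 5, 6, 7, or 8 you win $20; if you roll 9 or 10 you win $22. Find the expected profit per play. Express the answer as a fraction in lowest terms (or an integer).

E[payout] = (2/5)·16 + (2/5)·20 + (1/5)·22 = 94/5
Expected profit = 94/5 − 4 = 74/5

74/5 dollars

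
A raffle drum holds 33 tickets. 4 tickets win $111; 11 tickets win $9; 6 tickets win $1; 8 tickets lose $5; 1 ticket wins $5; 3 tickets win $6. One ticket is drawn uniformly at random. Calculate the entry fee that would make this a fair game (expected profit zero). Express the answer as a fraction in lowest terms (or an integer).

532/33 dollars

E[payout] = (4/33)·111 + (11/33)·9 + (6/33)·1 + (8/33)·(-5) + (1/33)·5 + (3/33)·6 = 532/33
Fair fee = E[payout] = 532/33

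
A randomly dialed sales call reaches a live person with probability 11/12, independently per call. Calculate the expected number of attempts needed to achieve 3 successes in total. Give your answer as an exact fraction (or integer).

By linearity (sum of 3 independent geometric waits), E[trials] = 3/p = 3/(11/12) = 36/11.

36/11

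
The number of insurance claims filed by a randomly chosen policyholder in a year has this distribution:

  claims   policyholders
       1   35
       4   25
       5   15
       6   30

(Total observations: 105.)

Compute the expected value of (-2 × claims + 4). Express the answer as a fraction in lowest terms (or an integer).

Total = 105, so P(claims=1) = 35/105, etc.
E[-2x+4] = (1/3)·2 + (5/21)·(-4) + (1/7)·(-6) + (2/7)·(-8)
     = -24/7

-24/7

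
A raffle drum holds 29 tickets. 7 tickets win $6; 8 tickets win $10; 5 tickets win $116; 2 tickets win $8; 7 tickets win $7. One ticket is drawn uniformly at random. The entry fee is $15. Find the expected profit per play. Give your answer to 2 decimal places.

E[payout] = (7/29)·6 + (8/29)·10 + (5/29)·116 + (2/29)·8 + (7/29)·7 = 767/29
Expected profit = 767/29 − 15 = 332/29 ≈ $11.45

$11.45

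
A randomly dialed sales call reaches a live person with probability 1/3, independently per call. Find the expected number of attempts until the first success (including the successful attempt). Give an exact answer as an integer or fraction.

For a geometric distribution, E[trials] = 1/p = 1/(1/3) = 3.

3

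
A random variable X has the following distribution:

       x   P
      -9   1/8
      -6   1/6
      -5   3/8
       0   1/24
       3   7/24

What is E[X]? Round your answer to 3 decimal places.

-3.125

E[X] = (1/8)·(-9) + (1/6)·(-6) + (3/8)·(-5) + (1/24)·0 + (7/24)·3
     = -25/8 ≈ -3.125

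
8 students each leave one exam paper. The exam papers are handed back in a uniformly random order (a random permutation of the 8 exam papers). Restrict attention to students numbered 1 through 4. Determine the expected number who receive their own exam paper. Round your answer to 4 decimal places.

Let Xᵢ = 1 if person i gets their own exam paper. For each i, P(Xᵢ=1) = 1/8.
By linearity of expectation, E[X₁+…+X_4] = 4·(1/8) = 1/2.
≈ 0.5000

0.5000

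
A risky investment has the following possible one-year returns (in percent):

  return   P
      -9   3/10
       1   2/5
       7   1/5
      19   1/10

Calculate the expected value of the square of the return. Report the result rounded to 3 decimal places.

70.600

E[X²] = (3/10)·81 + (2/5)·1 + (1/5)·49 + (1/10)·361
     = 353/5 ≈ 70.600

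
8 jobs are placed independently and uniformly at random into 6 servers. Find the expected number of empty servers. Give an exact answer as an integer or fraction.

Let Xⱼ=1 if server j is empty. P(Xⱼ=1) = ((6-1)/6)^8 = 390625/1679616.
By linearity, E[#empty] = 6·390625/1679616 = 390625/279936.

390625/279936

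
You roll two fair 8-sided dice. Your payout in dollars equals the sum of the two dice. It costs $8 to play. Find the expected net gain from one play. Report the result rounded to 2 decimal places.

$1.00

Distribution of the sum of the two dice: 2 w.p. 1/64, 3 w.p. 1/32, 4 w.p. 3/64, 5 w.p. 1/16, 6 w.p. 5/64, 7 w.p. 3/32, …
E[payout] = (1/64)·2 + (1/32)·3 + (3/64)·4 + (1/16)·5 + (5/64)·6 + (3/32)·7 + (7/64)·8 + (1/8)·9 + (7/64)·10 + (3/32)·11 + (5/64)·12 + (1/16)·13 + (3/64)·14 + (1/32)·15 + (1/64)·16 = 9
Expected profit = 9 − 8 = 1 ≈ $1.00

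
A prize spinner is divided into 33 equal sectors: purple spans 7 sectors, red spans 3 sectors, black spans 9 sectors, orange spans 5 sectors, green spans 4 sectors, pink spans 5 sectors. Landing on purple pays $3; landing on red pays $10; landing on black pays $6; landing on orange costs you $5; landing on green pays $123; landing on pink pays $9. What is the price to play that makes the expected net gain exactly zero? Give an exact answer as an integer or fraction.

617/33 dollars

E[payout] = (7/33)·3 + (3/33)·10 + (9/33)·6 + (5/33)·(-5) + (4/33)·123 + (5/33)·9 = 617/33
Fair fee = E[payout] = 617/33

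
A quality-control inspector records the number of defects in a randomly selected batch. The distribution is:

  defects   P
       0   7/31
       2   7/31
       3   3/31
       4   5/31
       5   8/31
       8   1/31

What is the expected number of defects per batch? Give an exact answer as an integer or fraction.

E[X] = (7/31)·0 + (7/31)·2 + (3/31)·3 + (5/31)·4 + (8/31)·5 + (1/31)·8
     = 91/31

91/31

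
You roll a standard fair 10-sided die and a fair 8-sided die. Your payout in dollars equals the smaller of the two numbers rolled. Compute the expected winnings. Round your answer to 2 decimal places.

$3.45

Distribution of the smaller of the two numbers rolled: 1 w.p. 17/80, 2 w.p. 3/16, 3 w.p. 13/80, 4 w.p. 11/80, 5 w.p. 9/80, 6 w.p. 7/80, …
E[payout] = (17/80)·1 + (3/16)·2 + (13/80)·3 + (11/80)·4 + (9/80)·5 + (7/80)·6 + (1/16)·7 + (3/80)·8 = 69/20
≈ $3.45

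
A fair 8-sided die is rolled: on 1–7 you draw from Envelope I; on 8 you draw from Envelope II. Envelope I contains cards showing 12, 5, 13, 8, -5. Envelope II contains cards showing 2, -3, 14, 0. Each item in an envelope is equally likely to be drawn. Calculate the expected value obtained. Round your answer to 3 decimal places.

6.181

E[X | Envelope I] = (12 + 5 + 13 + 8 − 5)/5 = 33/5
E[X | Envelope II] = (2 − 3 + 14 + 0)/4 = 13/4
E[X] = (7/8)·33/5 + (1/8)·13/4 = 989/160 ≈ 6.181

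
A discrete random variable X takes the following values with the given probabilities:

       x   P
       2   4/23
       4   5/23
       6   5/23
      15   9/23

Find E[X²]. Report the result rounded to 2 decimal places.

E[X²] = (4/23)·4 + (5/23)·16 + (5/23)·36 + (9/23)·225
     = 2301/23 ≈ 100.04

100.04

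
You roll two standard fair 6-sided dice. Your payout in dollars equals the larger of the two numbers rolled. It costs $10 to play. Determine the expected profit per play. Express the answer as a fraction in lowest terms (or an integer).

-199/36 dollars

Distribution of the larger of the two numbers rolled: 1 w.p. 1/36, 2 w.p. 1/12, 3 w.p. 5/36, 4 w.p. 7/36, 5 w.p. 1/4, 6 w.p. 11/36
E[payout] = (1/36)·1 + (1/12)·2 + (5/36)·3 + (7/36)·4 + (1/4)·5 + (11/36)·6 = 161/36
Expected profit = 161/36 − 10 = -199/36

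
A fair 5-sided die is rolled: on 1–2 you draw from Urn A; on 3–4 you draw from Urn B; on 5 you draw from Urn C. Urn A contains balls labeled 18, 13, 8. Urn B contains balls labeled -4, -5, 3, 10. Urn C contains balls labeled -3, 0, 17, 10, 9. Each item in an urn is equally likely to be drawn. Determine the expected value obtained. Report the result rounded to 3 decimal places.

6.920

E[X | Urn A] = (18 + 13 + 8)/3 = 13
E[X | Urn B] = (-4 − 5 + 3 + 10)/4 = 1
E[X | Urn C] = (-3 + 0 + 17 + 10 + 9)/5 = 33/5
E[X] = (2/5)·13 + (2/5)·1 + (1/5)·33/5 = 173/25 ≈ 6.920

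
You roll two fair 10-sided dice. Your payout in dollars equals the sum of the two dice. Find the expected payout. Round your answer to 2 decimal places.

$11.00

Distribution of the sum of the two dice: 2 w.p. 1/100, 3 w.p. 1/50, 4 w.p. 3/100, 5 w.p. 1/25, 6 w.p. 1/20, 7 w.p. 3/50, …
E[payout] = (1/100)·2 + (1/50)·3 + (3/100)·4 + (1/25)·5 + (1/20)·6 + (3/50)·7 + (7/100)·8 + (2/25)·9 + (9/100)·10 + (1/10)·11 + (9/100)·12 + (2/25)·13 + (7/100)·14 + (3/50)·15 + (1/20)·16 + (1/25)·17 + (3/100)·18 + (1/50)·19 + (1/100)·20 = 11
≈ $11.00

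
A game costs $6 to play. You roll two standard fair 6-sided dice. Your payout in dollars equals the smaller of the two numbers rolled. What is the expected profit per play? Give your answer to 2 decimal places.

-$3.47

Distribution of the smaller of the two numbers rolled: 1 w.p. 11/36, 2 w.p. 1/4, 3 w.p. 7/36, 4 w.p. 5/36, 5 w.p. 1/12, 6 w.p. 1/36
E[payout] = (11/36)·1 + (1/4)·2 + (7/36)·3 + (5/36)·4 + (1/12)·5 + (1/36)·6 = 91/36
Expected profit = 91/36 − 6 = -125/36 ≈ -$3.47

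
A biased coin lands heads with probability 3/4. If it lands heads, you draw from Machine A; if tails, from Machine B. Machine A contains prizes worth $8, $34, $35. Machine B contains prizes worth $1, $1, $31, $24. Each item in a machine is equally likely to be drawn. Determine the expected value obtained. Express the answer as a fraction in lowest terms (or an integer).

365/16 dollars

E[X | Machine A] = (8 + 34 + 35)/3 = 77/3
E[X | Machine B] = (1 + 1 + 31 + 24)/4 = 57/4
E[X] = (3/4)·77/3 + (1/4)·57/4 = 365/16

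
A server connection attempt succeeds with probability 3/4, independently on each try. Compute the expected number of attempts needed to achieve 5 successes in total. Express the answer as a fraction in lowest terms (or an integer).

By linearity (sum of 5 independent geometric waits), E[trials] = 5/p = 5/(3/4) = 20/3.

20/3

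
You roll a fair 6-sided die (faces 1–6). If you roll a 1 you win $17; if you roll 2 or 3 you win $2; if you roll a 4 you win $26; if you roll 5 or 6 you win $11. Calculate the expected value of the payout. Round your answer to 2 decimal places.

$11.50

E[payout] = (1/3)·2 + (1/3)·11 + (1/6)·17 + (1/6)·26 = 23/2
≈ $11.50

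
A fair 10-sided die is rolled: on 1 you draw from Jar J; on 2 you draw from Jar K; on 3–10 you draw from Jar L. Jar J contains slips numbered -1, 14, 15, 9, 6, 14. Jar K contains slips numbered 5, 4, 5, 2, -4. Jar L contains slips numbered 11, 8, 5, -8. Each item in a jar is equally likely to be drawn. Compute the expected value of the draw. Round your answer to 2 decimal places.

4.39

E[X | Jar J] = (-1 + 14 + 15 + 9 + 6 + 14)/6 = 19/2
E[X | Jar K] = (5 + 4 + 5 + 2 − 4)/5 = 12/5
E[X | Jar L] = (11 + 8 + 5 − 8)/4 = 4
E[X] = (1/10)·19/2 + (1/10)·12/5 + (4/5)·4 = 439/100 ≈ 4.39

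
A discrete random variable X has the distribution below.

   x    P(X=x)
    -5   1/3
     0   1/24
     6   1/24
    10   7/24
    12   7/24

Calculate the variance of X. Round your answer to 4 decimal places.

E[X] = (1/3)·(-5) + (1/24)·0 + (1/24)·6 + (7/24)·10 + (7/24)·12 = 5
E[X²] = (1/3)·25 + (1/24)·0 + (1/24)·36 + (7/24)·100 + (7/24)·144 = 81
Var(X) = 81 − (5)² = 56 ≈ 56.0000

56.0000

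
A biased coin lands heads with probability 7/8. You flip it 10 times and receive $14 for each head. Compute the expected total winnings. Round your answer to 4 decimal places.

E[#heads] = 10·7/8 = 35/4 (linearity over flips).
E[winnings] = 14·35/4 = 245/2.
≈ 122.5000

$122.5000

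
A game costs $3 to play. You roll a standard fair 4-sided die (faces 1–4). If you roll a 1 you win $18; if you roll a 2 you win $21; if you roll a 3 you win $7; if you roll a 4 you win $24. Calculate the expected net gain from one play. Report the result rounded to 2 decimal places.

E[payout] = (1/4)·7 + (1/4)·18 + (1/4)·21 + (1/4)·24 = 35/2
Expected profit = 35/2 − 3 = 29/2 ≈ $14.50

$14.50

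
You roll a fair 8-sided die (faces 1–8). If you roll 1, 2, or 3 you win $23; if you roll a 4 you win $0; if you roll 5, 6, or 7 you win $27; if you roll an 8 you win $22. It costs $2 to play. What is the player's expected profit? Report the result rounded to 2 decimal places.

E[payout] = (1/8)·0 + (1/8)·22 + (3/8)·23 + (3/8)·27 = 43/2
Expected profit = 43/2 − 2 = 39/2 ≈ $19.50

$19.50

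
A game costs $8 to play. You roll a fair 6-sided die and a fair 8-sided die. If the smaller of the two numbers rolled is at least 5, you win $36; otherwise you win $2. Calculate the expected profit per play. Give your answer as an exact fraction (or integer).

E[payout] = (5/6)·2 + (1/6)·36 = 23/3
Expected profit = 23/3 − 8 = -1/3

-1/3 dollars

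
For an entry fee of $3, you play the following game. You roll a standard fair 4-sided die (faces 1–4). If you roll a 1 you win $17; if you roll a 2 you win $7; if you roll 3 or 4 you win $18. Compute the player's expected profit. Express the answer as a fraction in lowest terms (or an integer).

$12

E[payout] = (1/4)·7 + (1/4)·17 + (1/2)·18 = 15
Expected profit = 15 − 3 = 12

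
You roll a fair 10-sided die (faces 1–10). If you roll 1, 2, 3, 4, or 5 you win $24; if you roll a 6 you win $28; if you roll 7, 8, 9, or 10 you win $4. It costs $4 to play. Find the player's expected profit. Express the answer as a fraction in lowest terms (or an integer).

62/5 dollars

E[payout] = (2/5)·4 + (1/2)·24 + (1/10)·28 = 82/5
Expected profit = 82/5 − 4 = 62/5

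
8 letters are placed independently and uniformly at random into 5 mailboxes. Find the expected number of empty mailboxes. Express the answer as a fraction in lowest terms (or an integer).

65536/78125

Let Xⱼ=1 if mailbox j is empty. P(Xⱼ=1) = ((5-1)/5)^8 = 65536/390625.
By linearity, E[#empty] = 5·65536/390625 = 65536/78125.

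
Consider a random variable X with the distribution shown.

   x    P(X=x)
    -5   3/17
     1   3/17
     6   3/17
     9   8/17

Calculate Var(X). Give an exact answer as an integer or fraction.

8094/289

E[X] = (3/17)·(-5) + (3/17)·1 + (3/17)·6 + (8/17)·9 = 78/17
E[X²] = (3/17)·25 + (3/17)·1 + (3/17)·36 + (8/17)·81 = 834/17
Var(X) = 834/17 − (78/17)² = 8094/289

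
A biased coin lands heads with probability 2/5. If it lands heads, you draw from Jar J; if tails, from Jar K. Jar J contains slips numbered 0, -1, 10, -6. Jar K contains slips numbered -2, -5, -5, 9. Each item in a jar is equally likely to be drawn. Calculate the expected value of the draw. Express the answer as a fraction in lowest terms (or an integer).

E[X | Jar J] = (0 − 1 + 10 − 6)/4 = 3/4
E[X | Jar K] = (-2 − 5 − 5 + 9)/4 = -3/4
E[X] = (2/5)·3/4 + (3/5)·(-3/4) = -3/20

-3/20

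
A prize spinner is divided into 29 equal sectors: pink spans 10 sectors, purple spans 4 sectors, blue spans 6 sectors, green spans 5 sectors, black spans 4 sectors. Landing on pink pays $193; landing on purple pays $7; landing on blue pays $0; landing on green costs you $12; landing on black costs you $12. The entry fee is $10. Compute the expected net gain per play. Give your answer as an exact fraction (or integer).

1560/29 dollars

E[payout] = (10/29)·193 + (4/29)·7 + (6/29)·0 + (5/29)·(-12) + (4/29)·(-12) = 1850/29
Expected profit = 1850/29 − 10 = 1560/29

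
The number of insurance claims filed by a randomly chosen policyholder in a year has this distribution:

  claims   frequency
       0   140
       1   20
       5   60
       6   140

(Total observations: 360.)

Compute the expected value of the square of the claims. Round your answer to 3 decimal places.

Total = 360, so P(claims=0) = 140/360, etc.
E[X²] = (7/18)·0 + (1/18)·1 + (1/6)·25 + (7/18)·36
     = 164/9 ≈ 18.222

18.222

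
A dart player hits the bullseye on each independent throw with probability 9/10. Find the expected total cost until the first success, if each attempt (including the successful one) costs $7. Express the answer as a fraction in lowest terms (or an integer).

E[#attempts] = 1/p = 10/9; E[cost] = 7·10/9 = 70/9.

70/9 dollars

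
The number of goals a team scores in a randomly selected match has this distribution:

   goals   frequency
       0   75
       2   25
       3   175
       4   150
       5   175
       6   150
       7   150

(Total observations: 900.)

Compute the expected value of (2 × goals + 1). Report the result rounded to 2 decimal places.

Total = 900, so P(goals=0) = 75/900, etc.
E[2x+1] = (1/12)·1 + (1/36)·5 + (7/36)·7 + (1/6)·9 + (7/36)·11 + (1/6)·13 + (1/6)·15
     = 89/9 ≈ 9.89

9.89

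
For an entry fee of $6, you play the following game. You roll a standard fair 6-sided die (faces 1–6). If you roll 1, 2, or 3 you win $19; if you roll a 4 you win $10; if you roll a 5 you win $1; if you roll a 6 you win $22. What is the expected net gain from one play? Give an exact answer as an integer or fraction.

E[payout] = (1/6)·1 + (1/6)·10 + (1/2)·19 + (1/6)·22 = 15
Expected profit = 15 − 6 = 9

$9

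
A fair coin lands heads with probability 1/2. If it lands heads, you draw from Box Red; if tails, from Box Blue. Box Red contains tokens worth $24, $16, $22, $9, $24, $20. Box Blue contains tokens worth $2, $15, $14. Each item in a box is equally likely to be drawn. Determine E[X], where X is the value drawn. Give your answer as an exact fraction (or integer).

59/4 dollars

E[X | Box Red] = (24 + 16 + 22 + 9 + 24 + 20)/6 = 115/6
E[X | Box Blue] = (2 + 15 + 14)/3 = 31/3
E[X] = (1/2)·115/6 + (1/2)·31/3 = 59/4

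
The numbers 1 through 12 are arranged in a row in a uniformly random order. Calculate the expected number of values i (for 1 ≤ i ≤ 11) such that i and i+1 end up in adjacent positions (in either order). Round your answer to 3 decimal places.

For each i ∈ {1,…,11}, let Xᵢ = 1 if i and i+1 are adjacent. P(Xᵢ=1) = 2·(12−1)!/12! = 2/12.
By linearity, E[ΣXᵢ] = (11)·(2/12) = 11/6.
≈ 1.833

1.833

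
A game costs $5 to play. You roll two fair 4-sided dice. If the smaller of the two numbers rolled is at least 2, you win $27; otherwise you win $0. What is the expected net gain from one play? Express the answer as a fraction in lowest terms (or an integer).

163/16 dollars

E[payout] = (7/16)·0 + (9/16)·27 = 243/16
Expected profit = 243/16 − 5 = 163/16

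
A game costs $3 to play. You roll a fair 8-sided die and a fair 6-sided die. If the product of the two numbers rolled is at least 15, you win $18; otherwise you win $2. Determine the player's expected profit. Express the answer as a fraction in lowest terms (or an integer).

E[payout] = (13/24)·2 + (11/24)·18 = 28/3
Expected profit = 28/3 − 3 = 19/3

19/3 dollars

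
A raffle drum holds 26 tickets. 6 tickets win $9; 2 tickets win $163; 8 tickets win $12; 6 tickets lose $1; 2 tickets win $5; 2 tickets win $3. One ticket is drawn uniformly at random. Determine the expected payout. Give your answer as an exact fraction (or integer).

243/13 dollars

E[payout] = (6/26)·9 + (2/26)·163 + (8/26)·12 + (6/26)·(-1) + (2/26)·5 + (2/26)·3 = 243/13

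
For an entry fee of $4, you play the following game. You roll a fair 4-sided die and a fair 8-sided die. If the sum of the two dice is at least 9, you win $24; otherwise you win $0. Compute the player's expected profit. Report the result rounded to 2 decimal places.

$3.50

E[payout] = (11/16)·0 + (5/16)·24 = 15/2
Expected profit = 15/2 − 4 = 7/2 ≈ $3.50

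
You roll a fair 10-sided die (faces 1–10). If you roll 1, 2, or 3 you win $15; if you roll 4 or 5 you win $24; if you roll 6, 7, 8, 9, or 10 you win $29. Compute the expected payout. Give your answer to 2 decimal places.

$23.80

E[payout] = (3/10)·15 + (1/5)·24 + (1/2)·29 = 119/5
≈ $23.80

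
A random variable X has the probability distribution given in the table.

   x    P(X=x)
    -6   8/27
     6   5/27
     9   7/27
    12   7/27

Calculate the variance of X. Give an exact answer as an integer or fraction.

4280/81

E[X] = (8/27)·(-6) + (5/27)·6 + (7/27)·9 + (7/27)·12 = 43/9
E[X²] = (8/27)·36 + (5/27)·36 + (7/27)·81 + (7/27)·144 = 227/3
Var(X) = 227/3 − (43/9)² = 4280/81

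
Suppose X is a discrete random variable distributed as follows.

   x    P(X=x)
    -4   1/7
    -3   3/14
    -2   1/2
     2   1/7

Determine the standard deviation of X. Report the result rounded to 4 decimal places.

1.7511

E[X] = -27/14, E[X²] = 95/14
Var(X) = E[X²] − (E[X])² = 95/14 − 729/196 = 601/196
SD(X) = √(601/196) ≈ 1.7511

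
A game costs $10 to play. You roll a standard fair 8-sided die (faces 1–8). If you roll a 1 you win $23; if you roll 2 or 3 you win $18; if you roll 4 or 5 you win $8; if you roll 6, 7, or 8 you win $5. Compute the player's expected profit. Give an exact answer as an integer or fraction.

5/4 dollars

E[payout] = (3/8)·5 + (1/4)·8 + (1/4)·18 + (1/8)·23 = 45/4
Expected profit = 45/4 − 10 = 5/4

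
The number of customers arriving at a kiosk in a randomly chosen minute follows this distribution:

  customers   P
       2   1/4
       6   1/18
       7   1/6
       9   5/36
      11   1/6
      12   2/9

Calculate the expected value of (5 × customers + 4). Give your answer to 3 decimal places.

E[5x+4] = (1/4)·14 + (1/18)·34 + (1/6)·39 + (5/36)·49 + (1/6)·59 + (2/9)·64
     = 171/4 ≈ 42.750

42.750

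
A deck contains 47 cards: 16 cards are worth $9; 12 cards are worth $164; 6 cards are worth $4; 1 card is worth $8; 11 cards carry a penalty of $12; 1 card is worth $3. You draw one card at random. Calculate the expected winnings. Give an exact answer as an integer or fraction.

2015/47 dollars

E[payout] = (16/47)·9 + (12/47)·164 + (6/47)·4 + (1/47)·8 + (11/47)·(-12) + (1/47)·3 = 2015/47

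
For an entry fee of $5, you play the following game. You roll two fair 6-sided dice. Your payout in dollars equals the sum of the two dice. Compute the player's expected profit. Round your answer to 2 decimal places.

$2.00

Distribution of the sum of the two dice: 2 w.p. 1/36, 3 w.p. 1/18, 4 w.p. 1/12, 5 w.p. 1/9, 6 w.p. 5/36, 7 w.p. 1/6, …
E[payout] = (1/36)·2 + (1/18)·3 + (1/12)·4 + (1/9)·5 + (5/36)·6 + (1/6)·7 + (5/36)·8 + (1/9)·9 + (1/12)·10 + (1/18)·11 + (1/36)·12 = 7
Expected profit = 7 − 5 = 2 ≈ $2.00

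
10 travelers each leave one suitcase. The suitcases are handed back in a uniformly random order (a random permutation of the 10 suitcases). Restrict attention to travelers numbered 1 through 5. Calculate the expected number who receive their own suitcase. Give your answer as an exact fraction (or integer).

1/2

Let Xᵢ = 1 if person i gets their own suitcase. For each i, P(Xᵢ=1) = 1/10.
By linearity of expectation, E[X₁+…+X_5] = 5·(1/10) = 1/2.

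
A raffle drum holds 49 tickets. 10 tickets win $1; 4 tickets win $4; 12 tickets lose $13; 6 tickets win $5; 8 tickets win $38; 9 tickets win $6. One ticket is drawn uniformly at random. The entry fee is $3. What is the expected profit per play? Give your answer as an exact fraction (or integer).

111/49 dollars

E[payout] = (10/49)·1 + (4/49)·4 + (12/49)·(-13) + (6/49)·5 + (8/49)·38 + (9/49)·6 = 258/49
Expected profit = 258/49 − 3 = 111/49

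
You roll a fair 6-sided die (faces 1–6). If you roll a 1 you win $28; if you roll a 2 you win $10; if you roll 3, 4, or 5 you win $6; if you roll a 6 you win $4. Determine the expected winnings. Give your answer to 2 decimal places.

$10.00

E[payout] = (1/6)·4 + (1/2)·6 + (1/6)·10 + (1/6)·28 = 10
≈ $10.00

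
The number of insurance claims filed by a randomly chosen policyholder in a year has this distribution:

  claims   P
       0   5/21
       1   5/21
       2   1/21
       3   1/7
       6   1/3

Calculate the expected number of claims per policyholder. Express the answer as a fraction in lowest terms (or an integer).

E[X] = (5/21)·0 + (5/21)·1 + (1/21)·2 + (1/7)·3 + (1/3)·6
     = 58/21

58/21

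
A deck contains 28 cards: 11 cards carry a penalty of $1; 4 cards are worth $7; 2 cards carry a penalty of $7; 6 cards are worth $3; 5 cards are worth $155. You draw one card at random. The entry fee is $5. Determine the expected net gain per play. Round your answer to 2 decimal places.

$23.43

E[payout] = (11/28)·(-1) + (4/28)·7 + (2/28)·(-7) + (6/28)·3 + (5/28)·155 = 199/7
Expected profit = 199/7 − 5 = 164/7 ≈ $23.43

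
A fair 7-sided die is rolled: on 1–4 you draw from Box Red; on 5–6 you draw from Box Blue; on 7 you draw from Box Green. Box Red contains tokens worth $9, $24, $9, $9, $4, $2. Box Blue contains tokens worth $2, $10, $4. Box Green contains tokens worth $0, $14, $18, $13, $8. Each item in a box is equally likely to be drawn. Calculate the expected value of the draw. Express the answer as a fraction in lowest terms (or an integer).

127/15 dollars

E[X | Box Red] = (9 + 24 + 9 + 9 + 4 + 2)/6 = 19/2
E[X | Box Blue] = (2 + 10 + 4)/3 = 16/3
E[X | Box Green] = (0 + 14 + 18 + 13 + 8)/5 = 53/5
E[X] = (4/7)·19/2 + (2/7)·16/3 + (1/7)·53/5 = 127/15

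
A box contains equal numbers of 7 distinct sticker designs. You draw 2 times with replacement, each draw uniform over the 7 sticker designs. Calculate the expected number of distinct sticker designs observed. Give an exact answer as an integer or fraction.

13/7

Let Xⱼ=1 if type j appears at least once. P(Xⱼ=1) = 1 − ((7−1)/7)^2 = 13/49.
E[#distinct] = 7·13/49 = 13/7.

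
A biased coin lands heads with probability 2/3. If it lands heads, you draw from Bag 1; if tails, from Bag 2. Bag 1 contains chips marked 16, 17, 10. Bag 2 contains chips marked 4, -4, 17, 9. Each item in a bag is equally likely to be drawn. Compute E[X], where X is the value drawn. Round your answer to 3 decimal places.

11.722

E[X | Bag 1] = (16 + 17 + 10)/3 = 43/3
E[X | Bag 2] = (4 − 4 + 17 + 9)/4 = 13/2
E[X] = (2/3)·43/3 + (1/3)·13/2 = 211/18 ≈ 11.722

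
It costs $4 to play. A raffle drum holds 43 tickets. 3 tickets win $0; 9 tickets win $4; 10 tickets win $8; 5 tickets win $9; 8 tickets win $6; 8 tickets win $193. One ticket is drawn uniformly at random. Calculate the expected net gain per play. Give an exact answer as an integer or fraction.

1581/43 dollars

E[payout] = (3/43)·0 + (9/43)·4 + (10/43)·8 + (5/43)·9 + (8/43)·6 + (8/43)·193 = 1753/43
Expected profit = 1753/43 − 4 = 1581/43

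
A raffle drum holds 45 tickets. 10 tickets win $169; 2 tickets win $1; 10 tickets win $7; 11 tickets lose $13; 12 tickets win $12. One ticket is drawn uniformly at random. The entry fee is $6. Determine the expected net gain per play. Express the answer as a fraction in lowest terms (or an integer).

1493/45 dollars

E[payout] = (10/45)·169 + (2/45)·1 + (10/45)·7 + (11/45)·(-13) + (12/45)·12 = 1763/45
Expected profit = 1763/45 − 6 = 1493/45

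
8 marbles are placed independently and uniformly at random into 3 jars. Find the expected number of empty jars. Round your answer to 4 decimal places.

Let Xⱼ=1 if jar j is empty. P(Xⱼ=1) = ((3-1)/3)^8 = 256/6561.
By linearity, E[#empty] = 3·256/6561 = 256/2187.
≈ 0.1171

0.1171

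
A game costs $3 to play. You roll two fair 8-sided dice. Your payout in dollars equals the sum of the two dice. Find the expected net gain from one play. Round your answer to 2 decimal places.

Distribution of the sum of the two dice: 2 w.p. 1/64, 3 w.p. 1/32, 4 w.p. 3/64, 5 w.p. 1/16, 6 w.p. 5/64, 7 w.p. 3/32, …
E[payout] = (1/64)·2 + (1/32)·3 + (3/64)·4 + (1/16)·5 + (5/64)·6 + (3/32)·7 + (7/64)·8 + (1/8)·9 + (7/64)·10 + (3/32)·11 + (5/64)·12 + (1/16)·13 + (3/64)·14 + (1/32)·15 + (1/64)·16 = 9
Expected profit = 9 − 3 = 6 ≈ $6.00

$6.00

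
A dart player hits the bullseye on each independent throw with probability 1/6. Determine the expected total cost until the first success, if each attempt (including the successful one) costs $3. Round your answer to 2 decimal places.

$18.00

E[#attempts] = 1/p = 6; E[cost] = 3·6 = 18.
≈ 18.00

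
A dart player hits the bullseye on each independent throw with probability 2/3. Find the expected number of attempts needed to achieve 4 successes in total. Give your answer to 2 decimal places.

6.00

By linearity (sum of 4 independent geometric waits), E[trials] = 4/p = 4/(2/3) = 6.
≈ 6.00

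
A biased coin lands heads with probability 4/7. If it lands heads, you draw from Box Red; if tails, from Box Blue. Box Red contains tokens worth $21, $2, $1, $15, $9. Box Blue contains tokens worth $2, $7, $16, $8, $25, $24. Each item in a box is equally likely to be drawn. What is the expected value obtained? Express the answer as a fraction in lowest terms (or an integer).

397/35 dollars

E[X | Box Red] = (21 + 2 + 1 + 15 + 9)/5 = 48/5
E[X | Box Blue] = (2 + 7 + 16 + 8 + 25 + 24)/6 = 41/3
E[X] = (4/7)·48/5 + (3/7)·41/3 = 397/35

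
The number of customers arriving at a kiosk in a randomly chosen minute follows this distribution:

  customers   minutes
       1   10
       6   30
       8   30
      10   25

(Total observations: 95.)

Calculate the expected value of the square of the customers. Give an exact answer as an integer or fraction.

Total = 95, so P(customers=1) = 10/95, etc.
E[X²] = (2/19)·1 + (6/19)·36 + (6/19)·64 + (5/19)·100
     = 58

58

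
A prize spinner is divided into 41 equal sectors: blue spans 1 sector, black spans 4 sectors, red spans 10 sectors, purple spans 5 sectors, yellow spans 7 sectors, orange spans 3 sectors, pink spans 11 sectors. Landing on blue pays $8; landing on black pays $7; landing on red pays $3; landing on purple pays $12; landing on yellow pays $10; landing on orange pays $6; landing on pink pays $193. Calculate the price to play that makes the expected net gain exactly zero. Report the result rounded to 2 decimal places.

$57.00

E[payout] = (1/41)·8 + (4/41)·7 + (10/41)·3 + (5/41)·12 + (7/41)·10 + (3/41)·6 + (11/41)·193 = 57
Fair fee = E[payout] = 57 ≈ $57.00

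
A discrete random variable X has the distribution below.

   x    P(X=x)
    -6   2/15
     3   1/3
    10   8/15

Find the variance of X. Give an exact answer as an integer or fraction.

6866/225

E[X] = (2/15)·(-6) + (1/3)·3 + (8/15)·10 = 83/15
E[X²] = (2/15)·36 + (1/3)·9 + (8/15)·100 = 917/15
Var(X) = 917/15 − (83/15)² = 6866/225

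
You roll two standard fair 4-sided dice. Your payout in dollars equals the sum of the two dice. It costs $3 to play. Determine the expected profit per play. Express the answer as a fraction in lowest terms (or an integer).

Distribution of the sum of the two dice: 2 w.p. 1/16, 3 w.p. 1/8, 4 w.p. 3/16, 5 w.p. 1/4, 6 w.p. 3/16, 7 w.p. 1/8, …
E[payout] = (1/16)·2 + (1/8)·3 + (3/16)·4 + (1/4)·5 + (3/16)·6 + (1/8)·7 + (1/16)·8 = 5
Expected profit = 5 − 3 = 2

$2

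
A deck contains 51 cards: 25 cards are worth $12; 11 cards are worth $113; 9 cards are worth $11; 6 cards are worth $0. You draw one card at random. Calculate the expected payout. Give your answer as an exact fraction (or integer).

1642/51 dollars

E[payout] = (25/51)·12 + (11/51)·113 + (9/51)·11 + (6/51)·0 = 1642/51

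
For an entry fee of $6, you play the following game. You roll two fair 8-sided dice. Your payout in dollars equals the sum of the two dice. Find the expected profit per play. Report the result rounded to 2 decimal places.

$3.00

Distribution of the sum of the two dice: 2 w.p. 1/64, 3 w.p. 1/32, 4 w.p. 3/64, 5 w.p. 1/16, 6 w.p. 5/64, 7 w.p. 3/32, …
E[payout] = (1/64)·2 + (1/32)·3 + (3/64)·4 + (1/16)·5 + (5/64)·6 + (3/32)·7 + (7/64)·8 + (1/8)·9 + (7/64)·10 + (3/32)·11 + (5/64)·12 + (1/16)·13 + (3/64)·14 + (1/32)·15 + (1/64)·16 = 9
Expected profit = 9 − 6 = 3 ≈ $3.00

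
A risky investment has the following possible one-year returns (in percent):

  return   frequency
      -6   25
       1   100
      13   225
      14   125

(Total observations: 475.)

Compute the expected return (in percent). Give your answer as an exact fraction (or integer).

Total = 475, so P(return=-6) = 25/475, etc.
E[X] = (1/19)·(-6) + (4/19)·1 + (9/19)·13 + (5/19)·14
     = 185/19

185/19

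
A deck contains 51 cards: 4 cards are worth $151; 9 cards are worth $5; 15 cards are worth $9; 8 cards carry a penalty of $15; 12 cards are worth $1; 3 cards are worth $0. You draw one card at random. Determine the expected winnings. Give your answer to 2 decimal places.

$13.25

E[payout] = (4/51)·151 + (9/51)·5 + (15/51)·9 + (8/51)·(-15) + (12/51)·1 + (3/51)·0 = 676/51
≈ $13.25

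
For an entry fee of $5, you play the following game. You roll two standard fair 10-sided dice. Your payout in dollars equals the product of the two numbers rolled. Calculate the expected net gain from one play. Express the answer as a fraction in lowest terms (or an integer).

101/4 dollars

Distribution of the product of the two numbers rolled: 1 w.p. 1/100, 2 w.p. 1/50, 3 w.p. 1/50, 4 w.p. 3/100, 5 w.p. 1/50, 6 w.p. 1/25, …
E[payout] = (1/100)·1 + (1/50)·2 + (1/50)·3 + (3/100)·4 + (1/50)·5 + (1/25)·6 + (1/50)·7 + (1/25)·8 + (3/100)·9 + (1/25)·10 + (1/25)·12 + (1/50)·14 + (1/50)·15 + (3/100)·16 + (1/25)·18 + (1/25)·20 + (1/50)·21 + (1/25)·24 + (1/100)·25 + (1/50)·27 + (1/50)·28 + (1/25)·30 + (1/50)·32 + (1/50)·35 + (3/100)·36 + (1/25)·40 + (1/50)·42 + (1/50)·45 + (1/50)·48 + (1/100)·49 + (1/50)·50 + (1/50)·54 + (1/50)·56 + (1/50)·60 + (1/50)·63 + (1/100)·64 + (1/50)·70 + (1/50)·72 + (1/50)·80 + (1/100)·81 + (1/50)·90 + (1/100)·100 = 121/4
Expected profit = 121/4 − 5 = 101/4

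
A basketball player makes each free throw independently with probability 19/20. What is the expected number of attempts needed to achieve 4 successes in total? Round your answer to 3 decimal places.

4.211

By linearity (sum of 4 independent geometric waits), E[trials] = 4/p = 4/(19/20) = 80/19.
≈ 4.211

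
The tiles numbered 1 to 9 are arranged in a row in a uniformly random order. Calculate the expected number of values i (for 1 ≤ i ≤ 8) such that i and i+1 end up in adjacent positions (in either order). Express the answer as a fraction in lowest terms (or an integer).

For each i ∈ {1,…,8}, let Xᵢ = 1 if i and i+1 are adjacent. P(Xᵢ=1) = 2·(9−1)!/9! = 2/9.
By linearity, E[ΣXᵢ] = (8)·(2/9) = 16/9.

16/9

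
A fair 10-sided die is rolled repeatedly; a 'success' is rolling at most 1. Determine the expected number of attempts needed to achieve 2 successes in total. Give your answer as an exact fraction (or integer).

By linearity (sum of 2 independent geometric waits), E[trials] = 2/p = 2/(1/10) = 20.

20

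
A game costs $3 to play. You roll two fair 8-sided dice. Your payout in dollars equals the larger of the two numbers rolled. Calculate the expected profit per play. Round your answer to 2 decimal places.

$2.81

Distribution of the larger of the two numbers rolled: 1 w.p. 1/64, 2 w.p. 3/64, 3 w.p. 5/64, 4 w.p. 7/64, 5 w.p. 9/64, 6 w.p. 11/64, …
E[payout] = (1/64)·1 + (3/64)·2 + (5/64)·3 + (7/64)·4 + (9/64)·5 + (11/64)·6 + (13/64)·7 + (15/64)·8 = 93/16
Expected profit = 93/16 − 3 = 45/16 ≈ $2.81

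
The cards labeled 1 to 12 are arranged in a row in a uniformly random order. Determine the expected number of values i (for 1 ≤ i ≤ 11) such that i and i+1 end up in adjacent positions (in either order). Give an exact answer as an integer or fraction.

For each i ∈ {1,…,11}, let Xᵢ = 1 if i and i+1 are adjacent. P(Xᵢ=1) = 2·(12−1)!/12! = 2/12.
By linearity, E[ΣXᵢ] = (11)·(2/12) = 11/6.

11/6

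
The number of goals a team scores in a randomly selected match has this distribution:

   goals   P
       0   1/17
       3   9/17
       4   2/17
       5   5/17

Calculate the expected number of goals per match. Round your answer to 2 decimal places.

3.53

E[X] = (1/17)·0 + (9/17)·3 + (2/17)·4 + (5/17)·5
     = 60/17 ≈ 3.53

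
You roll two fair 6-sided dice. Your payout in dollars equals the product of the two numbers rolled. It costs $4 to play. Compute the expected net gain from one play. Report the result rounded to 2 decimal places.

Distribution of the product of the two numbers rolled: 1 w.p. 1/36, 2 w.p. 1/18, 3 w.p. 1/18, 4 w.p. 1/12, 5 w.p. 1/18, 6 w.p. 1/9, …
E[payout] = (1/36)·1 + (1/18)·2 + (1/18)·3 + (1/12)·4 + (1/18)·5 + (1/9)·6 + (1/18)·8 + (1/36)·9 + (1/18)·10 + (1/9)·12 + (1/18)·15 + (1/36)·16 + (1/18)·18 + (1/18)·20 + (1/18)·24 + (1/36)·25 + (1/18)·30 + (1/36)·36 = 49/4
Expected profit = 49/4 − 4 = 33/4 ≈ $8.25

$8.25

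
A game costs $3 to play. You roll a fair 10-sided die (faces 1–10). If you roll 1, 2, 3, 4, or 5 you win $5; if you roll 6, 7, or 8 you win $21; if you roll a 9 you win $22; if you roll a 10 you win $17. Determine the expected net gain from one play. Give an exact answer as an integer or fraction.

E[payout] = (1/2)·5 + (1/10)·17 + (3/10)·21 + (1/10)·22 = 127/10
Expected profit = 127/10 − 3 = 97/10

97/10 dollars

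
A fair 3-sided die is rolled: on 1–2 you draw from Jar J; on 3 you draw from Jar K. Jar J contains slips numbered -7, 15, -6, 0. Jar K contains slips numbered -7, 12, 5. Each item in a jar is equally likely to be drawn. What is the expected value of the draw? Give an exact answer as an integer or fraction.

E[X | Jar J] = (-7 + 15 − 6 + 0)/4 = 1/2
E[X | Jar K] = (-7 + 12 + 5)/3 = 10/3
E[X] = (2/3)·1/2 + (1/3)·10/3 = 13/9

13/9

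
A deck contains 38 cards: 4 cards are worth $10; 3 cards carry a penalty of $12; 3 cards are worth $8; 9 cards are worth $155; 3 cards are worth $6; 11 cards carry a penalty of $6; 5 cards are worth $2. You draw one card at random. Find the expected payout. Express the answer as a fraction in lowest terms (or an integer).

1385/38 dollars

E[payout] = (4/38)·10 + (3/38)·(-12) + (3/38)·8 + (9/38)·155 + (3/38)·6 + (11/38)·(-6) + (5/38)·2 = 1385/38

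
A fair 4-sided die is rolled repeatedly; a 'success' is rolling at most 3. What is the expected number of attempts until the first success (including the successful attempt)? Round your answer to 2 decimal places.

For a geometric distribution, E[trials] = 1/p = 1/(3/4) = 4/3.
≈ 1.33

1.33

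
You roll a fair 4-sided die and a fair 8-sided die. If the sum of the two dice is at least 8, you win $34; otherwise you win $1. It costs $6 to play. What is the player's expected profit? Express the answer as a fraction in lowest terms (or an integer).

E[payout] = (9/16)·1 + (7/16)·34 = 247/16
Expected profit = 247/16 − 6 = 151/16

151/16 dollars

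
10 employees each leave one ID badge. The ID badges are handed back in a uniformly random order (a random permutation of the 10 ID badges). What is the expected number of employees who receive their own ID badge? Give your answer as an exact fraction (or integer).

Let Xᵢ = 1 if person i gets their own ID badge. For each i, P(Xᵢ=1) = 1/10.
By linearity of expectation, E[X₁+…+X_10] = 10·(1/10) = 1.

1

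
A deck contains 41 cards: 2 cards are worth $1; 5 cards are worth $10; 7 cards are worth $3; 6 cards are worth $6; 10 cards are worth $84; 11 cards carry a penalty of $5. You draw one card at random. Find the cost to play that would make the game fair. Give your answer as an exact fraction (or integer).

E[payout] = (2/41)·1 + (5/41)·10 + (7/41)·3 + (6/41)·6 + (10/41)·84 + (11/41)·(-5) = 894/41
Fair fee = E[payout] = 894/41

894/41 dollars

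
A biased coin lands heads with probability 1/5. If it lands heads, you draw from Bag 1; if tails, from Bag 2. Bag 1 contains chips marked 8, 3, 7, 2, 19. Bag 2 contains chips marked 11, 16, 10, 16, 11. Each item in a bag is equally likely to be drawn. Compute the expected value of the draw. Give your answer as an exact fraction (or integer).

E[X | Bag 1] = (8 + 3 + 7 + 2 + 19)/5 = 39/5
E[X | Bag 2] = (11 + 16 + 10 + 16 + 11)/5 = 64/5
E[X] = (1/5)·39/5 + (4/5)·64/5 = 59/5

59/5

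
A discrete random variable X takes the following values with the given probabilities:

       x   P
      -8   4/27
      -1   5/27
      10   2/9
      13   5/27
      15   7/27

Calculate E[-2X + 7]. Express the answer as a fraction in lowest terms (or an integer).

E[-2x+7] = (4/27)·23 + (5/27)·9 + (2/9)·(-13) + (5/27)·(-19) + (7/27)·(-23)
     = -197/27

-197/27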